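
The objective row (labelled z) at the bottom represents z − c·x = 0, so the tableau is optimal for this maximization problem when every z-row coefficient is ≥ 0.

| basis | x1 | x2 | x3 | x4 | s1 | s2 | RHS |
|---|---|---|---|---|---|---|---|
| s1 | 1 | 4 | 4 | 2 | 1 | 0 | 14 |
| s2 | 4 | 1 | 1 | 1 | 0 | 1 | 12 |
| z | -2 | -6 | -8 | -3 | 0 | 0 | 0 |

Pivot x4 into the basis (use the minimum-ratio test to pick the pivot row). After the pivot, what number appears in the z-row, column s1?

Ratio test on column x4 — row 1: 14/2 = 7; row 2: 12/1 = 12. Minimum is 7 at row 1 (s1 leaves); pivot element 2.
Divide row 1 by 2; eliminate column x4 from the other rows.
z-row update in column s1: 0 − (-3)·(1/2) = 3/2.

3/2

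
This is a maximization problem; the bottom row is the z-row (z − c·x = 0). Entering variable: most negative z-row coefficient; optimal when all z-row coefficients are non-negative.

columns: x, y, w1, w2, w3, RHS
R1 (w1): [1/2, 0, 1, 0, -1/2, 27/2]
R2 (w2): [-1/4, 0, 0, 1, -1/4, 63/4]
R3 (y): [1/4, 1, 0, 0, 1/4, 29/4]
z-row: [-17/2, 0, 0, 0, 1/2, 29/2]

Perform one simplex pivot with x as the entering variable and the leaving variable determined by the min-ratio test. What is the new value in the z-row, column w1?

Ratio test on column x — row 1: (27/2)/(1/2) = 27; row 2: entry -1/4 ≤ 0; row 3: (29/4)/(1/4) = 29. Minimum is 27 at row 1 (w1 leaves); pivot element 1/2.
Divide row 1 by 1/2; eliminate column x from the other rows.
z-row update in column w1: 0 − (-17/2)·2 = 17.

17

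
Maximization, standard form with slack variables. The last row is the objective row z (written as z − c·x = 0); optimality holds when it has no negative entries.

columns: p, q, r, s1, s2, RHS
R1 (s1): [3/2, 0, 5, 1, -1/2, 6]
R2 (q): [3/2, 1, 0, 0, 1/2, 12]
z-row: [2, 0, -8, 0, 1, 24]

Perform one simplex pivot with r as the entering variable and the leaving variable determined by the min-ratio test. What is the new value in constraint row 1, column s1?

1/5

Ratio test on column r — row 1: 6/5 = 6/5; row 2: entry 0 ≤ 0. Minimum is 6/5 at row 1 (s1 leaves); pivot element 5.
Divide row 1 by 5; eliminate column r from the other rows.
In the new row 1, the s1 entry is the old entry divided by the pivot: 1/5 = 1/5.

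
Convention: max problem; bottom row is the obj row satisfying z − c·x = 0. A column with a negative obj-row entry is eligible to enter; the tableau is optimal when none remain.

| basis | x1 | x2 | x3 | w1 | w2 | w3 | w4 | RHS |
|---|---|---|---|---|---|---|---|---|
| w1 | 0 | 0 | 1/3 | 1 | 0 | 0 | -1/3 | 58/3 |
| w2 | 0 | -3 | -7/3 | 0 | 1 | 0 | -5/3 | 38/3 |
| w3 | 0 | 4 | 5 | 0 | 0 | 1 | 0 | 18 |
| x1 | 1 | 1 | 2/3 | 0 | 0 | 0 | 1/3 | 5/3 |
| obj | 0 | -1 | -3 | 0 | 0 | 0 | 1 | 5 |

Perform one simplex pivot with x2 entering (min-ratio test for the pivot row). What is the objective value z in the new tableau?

20/3

Ratio test on column x2 — row 1: entry 0 ≤ 0; row 2: entry -3 ≤ 0; row 3: 18/4 = 9/2; row 4: (5/3)/1 = 5/3. Minimum is 5/3 at row 4 (x1 leaves); pivot element 1.
Pivot on row 4; the obj-row RHS becomes 5 − (-1)·(5/3) = 20/3.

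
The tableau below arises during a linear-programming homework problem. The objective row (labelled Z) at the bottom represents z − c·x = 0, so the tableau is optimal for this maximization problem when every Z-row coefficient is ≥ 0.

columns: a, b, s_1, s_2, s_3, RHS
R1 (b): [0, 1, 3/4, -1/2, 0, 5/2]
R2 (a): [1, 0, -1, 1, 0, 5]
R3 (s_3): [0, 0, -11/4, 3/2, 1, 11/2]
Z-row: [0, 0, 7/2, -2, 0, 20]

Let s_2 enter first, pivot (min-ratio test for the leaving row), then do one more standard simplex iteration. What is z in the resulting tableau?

138/5

Ratio test on column s_2 — row 1: entry -1/2 ≤ 0; row 2: 5/1 = 5; row 3: (11/2)/(3/2) = 11/3. Minimum is 11/3 at row 3 (s_3 leaves); pivot element 3/2.
Pivot on row 3; the Z-row RHS becomes 20 − (-2)·(11/3) = 82/3.
Next entering variable (most negative Z-row entry -1/6): s_1.
Ratio test on column s_1 — row 1: entry -1/6 ≤ 0; row 2: (4/3)/(5/6) = 8/5; row 3: entry -11/6 ≤ 0. Minimum is 8/5 at row 2 (a leaves); pivot element 5/6.
After the second pivot the Z-row RHS is 82/3 − (-1/6)·(8/5) = 138/5.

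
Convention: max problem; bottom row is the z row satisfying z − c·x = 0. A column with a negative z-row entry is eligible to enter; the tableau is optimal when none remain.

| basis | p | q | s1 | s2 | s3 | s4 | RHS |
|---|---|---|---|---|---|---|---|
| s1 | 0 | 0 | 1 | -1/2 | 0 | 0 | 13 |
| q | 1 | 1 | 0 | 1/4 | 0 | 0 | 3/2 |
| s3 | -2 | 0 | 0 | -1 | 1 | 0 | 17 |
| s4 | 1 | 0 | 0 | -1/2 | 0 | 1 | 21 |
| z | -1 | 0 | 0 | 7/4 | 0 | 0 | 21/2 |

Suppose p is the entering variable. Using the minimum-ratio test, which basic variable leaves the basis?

q

Column p entries and ratios — s1: 0 ≤ 0, skip; q: (3/2)/1 = 3/2; s3: -2 ≤ 0, skip; s4: 21/1 = 21.
Smallest ratio is 3/2 in the row of q, so q leaves.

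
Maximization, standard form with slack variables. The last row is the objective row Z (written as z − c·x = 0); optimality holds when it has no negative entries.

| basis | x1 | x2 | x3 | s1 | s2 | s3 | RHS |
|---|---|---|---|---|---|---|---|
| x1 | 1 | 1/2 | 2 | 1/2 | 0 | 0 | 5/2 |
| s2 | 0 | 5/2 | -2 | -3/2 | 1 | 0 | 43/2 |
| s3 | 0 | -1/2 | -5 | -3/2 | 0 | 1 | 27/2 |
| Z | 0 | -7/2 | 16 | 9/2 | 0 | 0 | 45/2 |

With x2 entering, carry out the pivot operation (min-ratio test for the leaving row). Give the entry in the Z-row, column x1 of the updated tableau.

Ratio test on column x2 — row 1: (5/2)/(1/2) = 5; row 2: (43/2)/(5/2) = 43/5; row 3: entry -1/2 ≤ 0. Minimum is 5 at row 1 (x1 leaves); pivot element 1/2.
Divide row 1 by 1/2; eliminate column x2 from the other rows.
Z-row update in column x1: 0 − (-7/2)·2 = 7.

7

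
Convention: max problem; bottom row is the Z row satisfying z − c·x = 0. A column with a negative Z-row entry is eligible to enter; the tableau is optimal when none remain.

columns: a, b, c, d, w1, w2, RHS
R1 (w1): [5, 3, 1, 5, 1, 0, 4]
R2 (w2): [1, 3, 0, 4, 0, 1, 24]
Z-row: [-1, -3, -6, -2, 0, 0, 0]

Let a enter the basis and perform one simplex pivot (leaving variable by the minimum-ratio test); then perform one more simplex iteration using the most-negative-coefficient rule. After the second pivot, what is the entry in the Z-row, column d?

Ratio test on column a — row 1: 4/5 = 4/5; row 2: 24/1 = 24. Minimum is 4/5 at row 1 (w1 leaves); pivot element 5.
Divide row 1 by 5; eliminate column a from the other rows.
Second iteration: most negative Z-row entry is -29/5 in column c, so c enters.
Ratio test on column c — row 1: (4/5)/(1/5) = 4; row 2: entry -1/5 ≤ 0. Minimum is 4 at row 1 (a leaves); pivot element 1/5.
Divide row 1 by 1/5; eliminate column c from the other rows.
After both pivots, the entry at the Z-row, column d is 28.

28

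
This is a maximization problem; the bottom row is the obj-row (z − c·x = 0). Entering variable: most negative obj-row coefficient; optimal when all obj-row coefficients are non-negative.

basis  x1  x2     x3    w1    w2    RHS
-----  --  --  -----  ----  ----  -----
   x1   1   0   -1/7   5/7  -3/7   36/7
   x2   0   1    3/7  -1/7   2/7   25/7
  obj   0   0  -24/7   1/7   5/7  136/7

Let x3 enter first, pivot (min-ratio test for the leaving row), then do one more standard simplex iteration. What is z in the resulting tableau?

115/2

Ratio test on column x3 — row 1: entry -1/7 ≤ 0; row 2: (25/7)/(3/7) = 25/3. Minimum is 25/3 at row 2 (x2 leaves); pivot element 3/7.
Pivot on row 2; the obj-row RHS becomes 136/7 − (-24/7)·(25/3) = 48.
Next entering variable (most negative obj-row entry -1): w1.
Ratio test on column w1 — row 1: (19/3)/(2/3) = 19/2; row 2: entry -1/3 ≤ 0. Minimum is 19/2 at row 1 (x1 leaves); pivot element 2/3.
After the second pivot the obj-row RHS is 48 − (-1)·(19/2) = 115/2.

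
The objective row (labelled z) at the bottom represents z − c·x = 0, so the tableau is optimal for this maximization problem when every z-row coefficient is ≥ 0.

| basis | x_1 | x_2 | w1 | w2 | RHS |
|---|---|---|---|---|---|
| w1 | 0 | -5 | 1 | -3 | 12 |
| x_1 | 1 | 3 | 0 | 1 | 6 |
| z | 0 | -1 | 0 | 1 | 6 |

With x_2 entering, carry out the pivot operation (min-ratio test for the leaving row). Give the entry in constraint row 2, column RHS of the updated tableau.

2

Ratio test on column x_2 — row 1: entry -5 ≤ 0; row 2: 6/3 = 2. Minimum is 2 at row 2 (x_1 leaves); pivot element 3.
Divide row 2 by 3; eliminate column x_2 from the other rows.
In the new row 2, the RHS entry is the old entry divided by the pivot: 6/3 = 2.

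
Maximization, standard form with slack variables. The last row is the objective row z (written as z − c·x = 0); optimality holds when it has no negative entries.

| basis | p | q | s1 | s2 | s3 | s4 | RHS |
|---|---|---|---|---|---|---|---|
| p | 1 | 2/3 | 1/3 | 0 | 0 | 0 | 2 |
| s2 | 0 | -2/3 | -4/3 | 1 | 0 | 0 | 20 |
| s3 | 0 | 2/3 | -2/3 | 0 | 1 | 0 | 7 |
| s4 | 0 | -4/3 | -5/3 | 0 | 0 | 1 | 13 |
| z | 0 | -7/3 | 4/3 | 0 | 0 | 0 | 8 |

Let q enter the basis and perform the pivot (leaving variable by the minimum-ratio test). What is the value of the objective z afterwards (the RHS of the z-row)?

Ratio test on column q — row 1: 2/(2/3) = 3; row 2: entry -2/3 ≤ 0; row 3: 7/(2/3) = 21/2; row 4: entry -4/3 ≤ 0. Minimum is 3 at row 1 (p leaves); pivot element 2/3.
Pivot on row 1; the z-row RHS becomes 8 − (-7/3)·3 = 15.

15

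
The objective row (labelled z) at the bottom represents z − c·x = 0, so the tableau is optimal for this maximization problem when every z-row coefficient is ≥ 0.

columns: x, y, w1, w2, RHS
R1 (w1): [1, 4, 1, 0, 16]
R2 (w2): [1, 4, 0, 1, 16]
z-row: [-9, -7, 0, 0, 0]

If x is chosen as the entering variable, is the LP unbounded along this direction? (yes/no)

Column x has positive entries in row(s) 1, 2, so the ratio test bounds it — not unbounded.

no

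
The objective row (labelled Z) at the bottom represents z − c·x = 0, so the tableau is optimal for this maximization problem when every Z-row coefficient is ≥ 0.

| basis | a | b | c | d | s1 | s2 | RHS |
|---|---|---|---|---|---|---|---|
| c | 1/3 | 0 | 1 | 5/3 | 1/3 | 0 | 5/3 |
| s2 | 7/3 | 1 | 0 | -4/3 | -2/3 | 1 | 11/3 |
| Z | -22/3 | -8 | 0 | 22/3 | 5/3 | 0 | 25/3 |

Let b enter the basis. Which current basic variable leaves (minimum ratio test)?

Column b entries and ratios — c: 0 ≤ 0, skip; s2: (11/3)/1 = 11/3.
Smallest ratio is 11/3 in the row of s2, so s2 leaves.

s2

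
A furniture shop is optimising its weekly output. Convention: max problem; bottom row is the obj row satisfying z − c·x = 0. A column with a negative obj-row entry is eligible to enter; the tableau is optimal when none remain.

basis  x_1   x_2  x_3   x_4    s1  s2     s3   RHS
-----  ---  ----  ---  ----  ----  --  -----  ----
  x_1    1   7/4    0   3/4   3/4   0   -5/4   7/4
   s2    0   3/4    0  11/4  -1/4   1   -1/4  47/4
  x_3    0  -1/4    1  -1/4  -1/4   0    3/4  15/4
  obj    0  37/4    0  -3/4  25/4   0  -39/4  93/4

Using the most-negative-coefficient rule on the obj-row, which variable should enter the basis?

s3

Negative obj-row entries: x_4: -3/4, s3: -39/4.
The most negative is -39/4 in column s3, so s3 enters.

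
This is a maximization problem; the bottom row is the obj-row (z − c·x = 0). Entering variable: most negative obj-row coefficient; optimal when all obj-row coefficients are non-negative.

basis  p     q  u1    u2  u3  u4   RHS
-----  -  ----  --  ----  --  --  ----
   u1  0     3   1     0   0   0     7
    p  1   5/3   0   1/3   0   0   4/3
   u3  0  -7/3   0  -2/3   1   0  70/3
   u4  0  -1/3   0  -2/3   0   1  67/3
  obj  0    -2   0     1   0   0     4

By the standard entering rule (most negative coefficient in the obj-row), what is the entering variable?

Negative obj-row entries: q: -2.
The most negative is -2 in column q, so q enters.

q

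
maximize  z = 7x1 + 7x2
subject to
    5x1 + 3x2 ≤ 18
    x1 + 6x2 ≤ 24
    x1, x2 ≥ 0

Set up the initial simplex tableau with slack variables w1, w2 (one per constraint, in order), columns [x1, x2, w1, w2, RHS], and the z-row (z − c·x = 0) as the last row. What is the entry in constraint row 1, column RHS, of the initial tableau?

18

The RHS of constraint 1 is b_1 = 18.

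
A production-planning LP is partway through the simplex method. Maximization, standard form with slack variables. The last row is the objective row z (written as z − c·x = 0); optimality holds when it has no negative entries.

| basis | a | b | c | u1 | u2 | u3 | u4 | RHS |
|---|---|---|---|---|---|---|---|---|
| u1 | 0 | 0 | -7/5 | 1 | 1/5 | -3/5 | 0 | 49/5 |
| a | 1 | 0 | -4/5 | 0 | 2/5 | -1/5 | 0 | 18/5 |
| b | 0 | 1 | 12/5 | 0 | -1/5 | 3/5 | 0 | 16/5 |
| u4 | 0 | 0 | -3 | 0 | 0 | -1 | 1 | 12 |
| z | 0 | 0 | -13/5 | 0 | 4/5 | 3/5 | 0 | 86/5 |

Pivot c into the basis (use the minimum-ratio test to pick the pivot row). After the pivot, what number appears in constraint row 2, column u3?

0

Ratio test on column c — row 1: entry -7/5 ≤ 0; row 2: entry -4/5 ≤ 0; row 3: (16/5)/(12/5) = 4/3; row 4: entry -3 ≤ 0. Minimum is 4/3 at row 3 (b leaves); pivot element 12/5.
Divide row 3 by 12/5; eliminate column c from the other rows.
Row 2 update in column u3: -1/5 − (-4/5)·(1/4) = 0.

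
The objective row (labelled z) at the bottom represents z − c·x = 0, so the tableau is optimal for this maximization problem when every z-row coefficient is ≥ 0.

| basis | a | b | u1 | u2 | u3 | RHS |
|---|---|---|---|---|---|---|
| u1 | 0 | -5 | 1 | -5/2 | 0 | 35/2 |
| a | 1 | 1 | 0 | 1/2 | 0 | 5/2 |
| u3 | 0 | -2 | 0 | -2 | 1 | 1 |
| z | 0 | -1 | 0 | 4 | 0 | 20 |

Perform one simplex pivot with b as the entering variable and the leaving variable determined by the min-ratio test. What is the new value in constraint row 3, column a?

Ratio test on column b — row 1: entry -5 ≤ 0; row 2: (5/2)/1 = 5/2; row 3: entry -2 ≤ 0. Minimum is 5/2 at row 2 (a leaves); pivot element 1.
Divide row 2 by 1; eliminate column b from the other rows.
Row 3 update in column a: 0 − (-2)·1 = 2.

2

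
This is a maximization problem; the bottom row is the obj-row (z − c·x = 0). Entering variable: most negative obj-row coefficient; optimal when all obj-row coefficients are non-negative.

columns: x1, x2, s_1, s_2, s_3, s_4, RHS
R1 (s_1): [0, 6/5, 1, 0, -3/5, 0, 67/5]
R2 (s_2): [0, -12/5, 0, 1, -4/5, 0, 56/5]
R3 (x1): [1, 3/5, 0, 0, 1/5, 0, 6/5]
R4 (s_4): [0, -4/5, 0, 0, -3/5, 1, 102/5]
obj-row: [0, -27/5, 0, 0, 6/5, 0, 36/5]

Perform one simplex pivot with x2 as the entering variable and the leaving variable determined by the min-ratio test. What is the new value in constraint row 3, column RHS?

2

Ratio test on column x2 — row 1: (67/5)/(6/5) = 67/6; row 2: entry -12/5 ≤ 0; row 3: (6/5)/(3/5) = 2; row 4: entry -4/5 ≤ 0. Minimum is 2 at row 3 (x1 leaves); pivot element 3/5.
Divide row 3 by 3/5; eliminate column x2 from the other rows.
In the new row 3, the RHS entry is the old entry divided by the pivot: (6/5)/(3/5) = 2.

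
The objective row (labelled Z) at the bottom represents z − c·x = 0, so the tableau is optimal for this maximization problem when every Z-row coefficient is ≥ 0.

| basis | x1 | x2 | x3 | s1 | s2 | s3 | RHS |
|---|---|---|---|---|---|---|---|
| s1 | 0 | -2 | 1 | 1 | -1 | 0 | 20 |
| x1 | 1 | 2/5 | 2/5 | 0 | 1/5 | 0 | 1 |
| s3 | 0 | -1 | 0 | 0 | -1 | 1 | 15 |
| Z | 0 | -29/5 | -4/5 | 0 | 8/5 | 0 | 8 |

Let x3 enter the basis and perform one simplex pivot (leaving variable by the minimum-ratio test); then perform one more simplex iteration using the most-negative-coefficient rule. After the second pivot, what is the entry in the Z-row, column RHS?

Ratio test on column x3 — row 1: 20/1 = 20; row 2: 1/(2/5) = 5/2; row 3: entry 0 ≤ 0. Minimum is 5/2 at row 2 (x1 leaves); pivot element 2/5.
Divide row 2 by 2/5; eliminate column x3 from the other rows.
Second iteration: most negative Z-row entry is -5 in column x2, so x2 enters.
Ratio test on column x2 — row 1: entry -3 ≤ 0; row 2: (5/2)/1 = 5/2; row 3: entry -1 ≤ 0. Minimum is 5/2 at row 2 (x3 leaves); pivot element 1.
Divide row 2 by 1; eliminate column x2 from the other rows.
After both pivots, the entry at the Z-row, column RHS is 45/2.

45/2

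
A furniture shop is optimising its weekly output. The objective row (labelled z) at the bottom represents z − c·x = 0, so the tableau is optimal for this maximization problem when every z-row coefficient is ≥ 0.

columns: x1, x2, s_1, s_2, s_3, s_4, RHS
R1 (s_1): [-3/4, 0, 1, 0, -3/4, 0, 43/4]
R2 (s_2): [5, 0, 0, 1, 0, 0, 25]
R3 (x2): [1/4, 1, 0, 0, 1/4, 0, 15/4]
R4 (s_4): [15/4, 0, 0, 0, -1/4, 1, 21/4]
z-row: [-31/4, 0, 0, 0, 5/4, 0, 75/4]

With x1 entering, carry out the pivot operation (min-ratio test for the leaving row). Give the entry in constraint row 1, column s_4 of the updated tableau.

Ratio test on column x1 — row 1: entry -3/4 ≤ 0; row 2: 25/5 = 5; row 3: (15/4)/(1/4) = 15; row 4: (21/4)/(15/4) = 7/5. Minimum is 7/5 at row 4 (s_4 leaves); pivot element 15/4.
Divide row 4 by 15/4; eliminate column x1 from the other rows.
Row 1 update in column s_4: 0 − (-3/4)·(4/15) = 1/5.

1/5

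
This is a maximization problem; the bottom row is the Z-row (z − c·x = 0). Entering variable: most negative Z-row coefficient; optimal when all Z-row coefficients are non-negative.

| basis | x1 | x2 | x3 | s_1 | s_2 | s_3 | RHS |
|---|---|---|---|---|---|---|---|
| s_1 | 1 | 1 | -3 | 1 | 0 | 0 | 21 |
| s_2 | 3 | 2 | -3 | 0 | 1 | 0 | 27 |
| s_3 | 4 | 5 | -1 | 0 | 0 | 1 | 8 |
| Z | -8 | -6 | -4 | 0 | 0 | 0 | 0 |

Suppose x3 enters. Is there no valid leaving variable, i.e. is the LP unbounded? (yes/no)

Every constraint-row entry in column x3 is ≤ 0, so increasing x3 is unbounded.

yes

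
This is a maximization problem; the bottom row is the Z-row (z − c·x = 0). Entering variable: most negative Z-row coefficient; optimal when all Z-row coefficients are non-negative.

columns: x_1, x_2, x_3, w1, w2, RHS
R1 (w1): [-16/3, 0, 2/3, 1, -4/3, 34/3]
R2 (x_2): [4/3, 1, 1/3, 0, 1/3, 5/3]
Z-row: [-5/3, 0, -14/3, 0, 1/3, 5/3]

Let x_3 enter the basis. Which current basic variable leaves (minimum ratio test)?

Column x_3 entries and ratios — w1: (34/3)/(2/3) = 17; x_2: (5/3)/(1/3) = 5.
Smallest ratio is 5 in the row of x_2, so x_2 leaves.

x_2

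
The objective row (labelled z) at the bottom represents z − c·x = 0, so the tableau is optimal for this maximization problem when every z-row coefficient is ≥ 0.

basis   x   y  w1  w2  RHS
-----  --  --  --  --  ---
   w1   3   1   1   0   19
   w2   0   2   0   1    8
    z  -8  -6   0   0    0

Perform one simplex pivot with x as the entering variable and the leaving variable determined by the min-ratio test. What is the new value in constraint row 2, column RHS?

8

Ratio test on column x — row 1: 19/3 = 19/3; row 2: entry 0 ≤ 0. Minimum is 19/3 at row 1 (w1 leaves); pivot element 3.
Divide row 1 by 3; eliminate column x from the other rows.
Row 2 update in column RHS: 8 − 0·(19/3) = 8.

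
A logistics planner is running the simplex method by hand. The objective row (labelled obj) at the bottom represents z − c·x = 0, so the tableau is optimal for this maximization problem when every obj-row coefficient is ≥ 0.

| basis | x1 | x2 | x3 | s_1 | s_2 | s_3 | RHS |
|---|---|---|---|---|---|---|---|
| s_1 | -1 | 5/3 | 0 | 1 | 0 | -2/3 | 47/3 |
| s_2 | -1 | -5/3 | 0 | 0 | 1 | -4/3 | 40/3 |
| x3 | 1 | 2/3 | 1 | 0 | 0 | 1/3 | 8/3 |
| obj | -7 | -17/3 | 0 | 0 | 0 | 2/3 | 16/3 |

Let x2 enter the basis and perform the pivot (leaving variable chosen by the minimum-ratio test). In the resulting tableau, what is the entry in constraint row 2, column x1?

Ratio test on column x2 — row 1: (47/3)/(5/3) = 47/5; row 2: entry -5/3 ≤ 0; row 3: (8/3)/(2/3) = 4. Minimum is 4 at row 3 (x3 leaves); pivot element 2/3.
Divide row 3 by 2/3; eliminate column x2 from the other rows.
Row 2 update in column x1: -1 − (-5/3)·(3/2) = 3/2.

3/2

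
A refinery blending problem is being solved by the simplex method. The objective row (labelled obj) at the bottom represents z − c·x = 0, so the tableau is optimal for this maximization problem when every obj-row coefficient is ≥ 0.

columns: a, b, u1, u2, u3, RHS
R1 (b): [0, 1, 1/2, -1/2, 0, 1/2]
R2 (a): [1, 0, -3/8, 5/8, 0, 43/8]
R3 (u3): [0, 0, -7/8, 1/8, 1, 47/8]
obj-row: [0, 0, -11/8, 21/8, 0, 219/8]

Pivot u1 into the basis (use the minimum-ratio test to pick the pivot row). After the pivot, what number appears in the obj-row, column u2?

5/4

Ratio test on column u1 — row 1: (1/2)/(1/2) = 1; row 2: entry -3/8 ≤ 0; row 3: entry -7/8 ≤ 0. Minimum is 1 at row 1 (b leaves); pivot element 1/2.
Divide row 1 by 1/2; eliminate column u1 from the other rows.
obj-row update in column u2: 21/8 − (-11/8)·(-1) = 5/4.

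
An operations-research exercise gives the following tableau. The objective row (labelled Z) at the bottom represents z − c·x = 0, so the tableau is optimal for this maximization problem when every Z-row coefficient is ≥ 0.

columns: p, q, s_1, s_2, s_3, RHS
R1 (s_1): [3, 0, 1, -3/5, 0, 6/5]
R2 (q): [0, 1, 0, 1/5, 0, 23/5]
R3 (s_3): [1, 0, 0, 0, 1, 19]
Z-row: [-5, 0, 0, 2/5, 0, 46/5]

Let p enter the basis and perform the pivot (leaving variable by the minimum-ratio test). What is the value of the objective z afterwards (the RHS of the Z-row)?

56/5

Ratio test on column p — row 1: (6/5)/3 = 2/5; row 2: entry 0 ≤ 0; row 3: 19/1 = 19. Minimum is 2/5 at row 1 (s_1 leaves); pivot element 3.
Pivot on row 1; the Z-row RHS becomes 46/5 − (-5)·(2/5) = 56/5.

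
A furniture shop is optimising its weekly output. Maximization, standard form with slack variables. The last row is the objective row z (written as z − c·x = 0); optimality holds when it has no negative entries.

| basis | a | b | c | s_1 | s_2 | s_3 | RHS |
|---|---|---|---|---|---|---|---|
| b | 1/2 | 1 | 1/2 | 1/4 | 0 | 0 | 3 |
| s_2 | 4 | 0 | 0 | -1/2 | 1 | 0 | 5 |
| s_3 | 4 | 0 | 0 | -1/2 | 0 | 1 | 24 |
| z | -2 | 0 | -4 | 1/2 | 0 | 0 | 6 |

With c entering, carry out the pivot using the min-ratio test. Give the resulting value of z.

30

Ratio test on column c — row 1: 3/(1/2) = 6; row 2: entry 0 ≤ 0; row 3: entry 0 ≤ 0. Minimum is 6 at row 1 (b leaves); pivot element 1/2.
Pivot on row 1; the z-row RHS becomes 6 − (-4)·6 = 30.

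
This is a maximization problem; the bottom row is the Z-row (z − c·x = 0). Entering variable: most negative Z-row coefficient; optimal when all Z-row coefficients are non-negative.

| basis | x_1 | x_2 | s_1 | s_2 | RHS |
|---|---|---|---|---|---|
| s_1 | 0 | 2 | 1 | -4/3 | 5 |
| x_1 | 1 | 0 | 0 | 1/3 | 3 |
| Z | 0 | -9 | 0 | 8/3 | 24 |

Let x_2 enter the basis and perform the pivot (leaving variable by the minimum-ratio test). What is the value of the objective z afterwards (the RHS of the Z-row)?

93/2

Ratio test on column x_2 — row 1: 5/2 = 5/2; row 2: entry 0 ≤ 0. Minimum is 5/2 at row 1 (s_1 leaves); pivot element 2.
Pivot on row 1; the Z-row RHS becomes 24 − (-9)·(5/2) = 93/2.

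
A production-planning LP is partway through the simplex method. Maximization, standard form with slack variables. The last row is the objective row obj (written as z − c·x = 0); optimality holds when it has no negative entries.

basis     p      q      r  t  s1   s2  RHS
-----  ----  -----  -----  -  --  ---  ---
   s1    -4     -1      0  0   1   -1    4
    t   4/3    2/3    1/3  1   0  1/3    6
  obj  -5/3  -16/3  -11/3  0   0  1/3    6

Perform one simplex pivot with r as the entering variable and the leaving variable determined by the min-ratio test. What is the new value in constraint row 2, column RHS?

18

Ratio test on column r — row 1: entry 0 ≤ 0; row 2: 6/(1/3) = 18. Minimum is 18 at row 2 (t leaves); pivot element 1/3.
Divide row 2 by 1/3; eliminate column r from the other rows.
In the new row 2, the RHS entry is the old entry divided by the pivot: 6/(1/3) = 18.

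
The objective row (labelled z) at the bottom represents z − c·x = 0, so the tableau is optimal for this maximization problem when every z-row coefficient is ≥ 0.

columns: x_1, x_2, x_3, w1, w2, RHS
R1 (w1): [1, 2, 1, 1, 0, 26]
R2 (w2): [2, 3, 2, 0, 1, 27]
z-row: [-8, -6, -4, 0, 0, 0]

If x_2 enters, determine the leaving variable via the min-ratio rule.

Column x_2 entries and ratios — w1: 26/2 = 13; w2: 27/3 = 9.
Smallest ratio is 9 in the row of w2, so w2 leaves.

w2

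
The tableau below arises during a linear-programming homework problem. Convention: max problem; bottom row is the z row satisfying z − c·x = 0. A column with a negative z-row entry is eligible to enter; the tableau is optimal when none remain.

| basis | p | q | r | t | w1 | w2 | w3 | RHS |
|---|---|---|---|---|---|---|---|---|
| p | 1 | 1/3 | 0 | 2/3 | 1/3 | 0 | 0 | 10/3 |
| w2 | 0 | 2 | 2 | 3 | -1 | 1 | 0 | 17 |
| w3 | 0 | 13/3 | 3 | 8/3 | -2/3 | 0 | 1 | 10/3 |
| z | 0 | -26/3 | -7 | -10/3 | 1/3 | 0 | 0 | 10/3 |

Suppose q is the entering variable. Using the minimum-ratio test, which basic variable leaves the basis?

w3

Column q entries and ratios — p: (10/3)/(1/3) = 10; w2: 17/2 = 17/2; w3: (10/3)/(13/3) = 10/13.
Smallest ratio is 10/13 in the row of w3, so w3 leaves.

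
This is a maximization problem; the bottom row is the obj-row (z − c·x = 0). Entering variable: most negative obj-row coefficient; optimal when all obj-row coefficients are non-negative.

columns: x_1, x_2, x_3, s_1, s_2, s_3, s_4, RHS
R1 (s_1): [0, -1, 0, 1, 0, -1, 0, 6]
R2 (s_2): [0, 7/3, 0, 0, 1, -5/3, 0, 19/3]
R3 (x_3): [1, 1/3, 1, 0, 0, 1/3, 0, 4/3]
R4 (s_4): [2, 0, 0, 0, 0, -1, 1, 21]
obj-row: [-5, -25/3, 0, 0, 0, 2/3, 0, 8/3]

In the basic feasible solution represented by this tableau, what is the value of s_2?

s_2 is basic (row 2); its value is the RHS of that row, 19/3.

19/3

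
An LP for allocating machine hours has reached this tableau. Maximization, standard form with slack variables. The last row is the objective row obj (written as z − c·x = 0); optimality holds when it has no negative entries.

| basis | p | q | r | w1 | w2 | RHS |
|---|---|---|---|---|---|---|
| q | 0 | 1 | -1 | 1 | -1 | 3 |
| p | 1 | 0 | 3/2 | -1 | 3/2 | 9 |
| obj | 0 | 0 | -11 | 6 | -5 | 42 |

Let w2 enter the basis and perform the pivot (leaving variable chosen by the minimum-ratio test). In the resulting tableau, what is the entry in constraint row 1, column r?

Ratio test on column w2 — row 1: entry -1 ≤ 0; row 2: 9/(3/2) = 6. Minimum is 6 at row 2 (p leaves); pivot element 3/2.
Divide row 2 by 3/2; eliminate column w2 from the other rows.
Row 1 update in column r: -1 − (-1)·1 = 0.

0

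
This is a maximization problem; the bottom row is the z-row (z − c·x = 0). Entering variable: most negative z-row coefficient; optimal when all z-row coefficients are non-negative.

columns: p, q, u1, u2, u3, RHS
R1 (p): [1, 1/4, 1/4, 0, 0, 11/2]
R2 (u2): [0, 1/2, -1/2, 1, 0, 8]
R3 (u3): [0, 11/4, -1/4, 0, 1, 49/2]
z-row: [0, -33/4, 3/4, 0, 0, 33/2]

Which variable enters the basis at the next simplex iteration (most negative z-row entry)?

Negative z-row entries: q: -33/4.
The most negative is -33/4 in column q, so q enters.

q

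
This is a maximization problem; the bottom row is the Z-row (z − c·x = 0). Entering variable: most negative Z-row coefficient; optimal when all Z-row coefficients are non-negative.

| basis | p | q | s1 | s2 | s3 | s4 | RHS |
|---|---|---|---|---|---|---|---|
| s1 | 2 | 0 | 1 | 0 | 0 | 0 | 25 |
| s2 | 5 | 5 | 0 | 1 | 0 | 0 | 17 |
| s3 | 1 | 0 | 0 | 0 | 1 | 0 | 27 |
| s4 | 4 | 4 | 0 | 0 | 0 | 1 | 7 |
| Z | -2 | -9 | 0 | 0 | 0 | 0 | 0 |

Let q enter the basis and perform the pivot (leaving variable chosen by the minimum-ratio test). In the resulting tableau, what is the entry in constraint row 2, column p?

Ratio test on column q — row 1: entry 0 ≤ 0; row 2: 17/5 = 17/5; row 3: entry 0 ≤ 0; row 4: 7/4 = 7/4. Minimum is 7/4 at row 4 (s4 leaves); pivot element 4.
Divide row 4 by 4; eliminate column q from the other rows.
Row 2 update in column p: 5 − 5·1 = 0.

0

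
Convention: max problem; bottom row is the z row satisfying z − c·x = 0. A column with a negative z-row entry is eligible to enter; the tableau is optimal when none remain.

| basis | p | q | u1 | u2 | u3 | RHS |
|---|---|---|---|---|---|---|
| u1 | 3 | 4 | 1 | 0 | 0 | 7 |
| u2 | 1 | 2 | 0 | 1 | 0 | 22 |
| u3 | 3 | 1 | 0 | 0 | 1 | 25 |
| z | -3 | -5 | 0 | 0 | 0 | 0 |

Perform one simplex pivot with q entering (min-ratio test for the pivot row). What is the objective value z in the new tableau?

35/4

Ratio test on column q — row 1: 7/4 = 7/4; row 2: 22/2 = 11; row 3: 25/1 = 25. Minimum is 7/4 at row 1 (u1 leaves); pivot element 4.
Pivot on row 1; the z-row RHS becomes 0 − (-5)·(7/4) = 35/4.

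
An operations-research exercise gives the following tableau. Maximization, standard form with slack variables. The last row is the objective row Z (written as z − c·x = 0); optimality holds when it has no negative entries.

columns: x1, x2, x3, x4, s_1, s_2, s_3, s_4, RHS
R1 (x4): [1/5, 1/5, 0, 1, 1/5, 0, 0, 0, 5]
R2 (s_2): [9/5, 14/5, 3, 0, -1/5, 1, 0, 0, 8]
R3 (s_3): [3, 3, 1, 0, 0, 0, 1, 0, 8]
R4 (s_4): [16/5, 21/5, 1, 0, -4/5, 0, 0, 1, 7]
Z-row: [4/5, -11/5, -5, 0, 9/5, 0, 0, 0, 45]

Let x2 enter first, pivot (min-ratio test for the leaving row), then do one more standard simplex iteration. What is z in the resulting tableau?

Ratio test on column x2 — row 1: 5/(1/5) = 25; row 2: 8/(14/5) = 20/7; row 3: 8/3 = 8/3; row 4: 7/(21/5) = 5/3. Minimum is 5/3 at row 4 (s_4 leaves); pivot element 21/5.
Pivot on row 4; the Z-row RHS becomes 45 − (-11/5)·(5/3) = 146/3.
Next entering variable (most negative Z-row entry -94/21): x3.
Ratio test on column x3 — row 1: entry -1/21 ≤ 0; row 2: (10/3)/(7/3) = 10/7; row 3: 3/(2/7) = 21/2; row 4: (5/3)/(5/21) = 7. Minimum is 10/7 at row 2 (s_2 leaves); pivot element 7/3.
After the second pivot the Z-row RHS is 146/3 − (-94/21)·(10/7) = 2698/49.

2698/49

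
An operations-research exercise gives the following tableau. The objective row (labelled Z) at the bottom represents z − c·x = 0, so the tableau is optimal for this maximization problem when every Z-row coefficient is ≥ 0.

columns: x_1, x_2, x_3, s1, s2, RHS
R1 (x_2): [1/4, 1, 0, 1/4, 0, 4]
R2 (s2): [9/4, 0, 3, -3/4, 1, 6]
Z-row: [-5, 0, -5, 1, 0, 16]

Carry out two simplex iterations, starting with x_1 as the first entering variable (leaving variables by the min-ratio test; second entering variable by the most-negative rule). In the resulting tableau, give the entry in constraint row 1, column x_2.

3

Ratio test on column x_1 — row 1: 4/(1/4) = 16; row 2: 6/(9/4) = 8/3. Minimum is 8/3 at row 2 (s2 leaves); pivot element 9/4.
Divide row 2 by 9/4; eliminate column x_1 from the other rows.
Second iteration: most negative Z-row entry is -2/3 in column s1, so s1 enters.
Ratio test on column s1 — row 1: (10/3)/(1/3) = 10; row 2: entry -1/3 ≤ 0. Minimum is 10 at row 1 (x_2 leaves); pivot element 1/3.
Divide row 1 by 1/3; eliminate column s1 from the other rows.
After both pivots, the entry at constraint row 1, column x_2 is 3.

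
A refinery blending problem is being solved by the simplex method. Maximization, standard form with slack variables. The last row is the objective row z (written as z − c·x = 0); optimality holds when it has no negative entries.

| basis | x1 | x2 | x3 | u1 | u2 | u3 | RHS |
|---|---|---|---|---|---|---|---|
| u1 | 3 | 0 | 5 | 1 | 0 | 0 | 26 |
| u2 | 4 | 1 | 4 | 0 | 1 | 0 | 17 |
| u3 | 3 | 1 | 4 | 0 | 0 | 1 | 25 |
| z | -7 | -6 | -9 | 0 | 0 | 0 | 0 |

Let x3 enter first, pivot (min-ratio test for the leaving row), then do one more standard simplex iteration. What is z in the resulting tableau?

102

Ratio test on column x3 — row 1: 26/5 = 26/5; row 2: 17/4 = 17/4; row 3: 25/4 = 25/4. Minimum is 17/4 at row 2 (u2 leaves); pivot element 4.
Pivot on row 2; the z-row RHS becomes 0 − (-9)·(17/4) = 153/4.
Next entering variable (most negative z-row entry -15/4): x2.
Ratio test on column x2 — row 1: entry -5/4 ≤ 0; row 2: (17/4)/(1/4) = 17; row 3: entry 0 ≤ 0. Minimum is 17 at row 2 (x3 leaves); pivot element 1/4.
After the second pivot the z-row RHS is 153/4 − (-15/4)·17 = 102.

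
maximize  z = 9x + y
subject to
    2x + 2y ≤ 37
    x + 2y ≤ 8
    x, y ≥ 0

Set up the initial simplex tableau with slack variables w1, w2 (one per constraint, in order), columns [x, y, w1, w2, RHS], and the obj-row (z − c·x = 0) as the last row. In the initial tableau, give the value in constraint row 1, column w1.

1

Slack w1 belongs to constraint 1; its column is the unit vector e_1, so the entry in row 1 is 1.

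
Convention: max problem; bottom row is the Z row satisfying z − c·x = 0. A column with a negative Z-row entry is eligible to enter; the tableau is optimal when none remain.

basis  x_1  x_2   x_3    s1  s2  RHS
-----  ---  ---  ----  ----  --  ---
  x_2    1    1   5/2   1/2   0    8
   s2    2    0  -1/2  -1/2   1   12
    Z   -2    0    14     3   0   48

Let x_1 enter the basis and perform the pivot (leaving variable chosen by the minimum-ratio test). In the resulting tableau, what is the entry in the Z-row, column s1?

5/2

Ratio test on column x_1 — row 1: 8/1 = 8; row 2: 12/2 = 6. Minimum is 6 at row 2 (s2 leaves); pivot element 2.
Divide row 2 by 2; eliminate column x_1 from the other rows.
Z-row update in column s1: 3 − (-2)·(-1/4) = 5/2.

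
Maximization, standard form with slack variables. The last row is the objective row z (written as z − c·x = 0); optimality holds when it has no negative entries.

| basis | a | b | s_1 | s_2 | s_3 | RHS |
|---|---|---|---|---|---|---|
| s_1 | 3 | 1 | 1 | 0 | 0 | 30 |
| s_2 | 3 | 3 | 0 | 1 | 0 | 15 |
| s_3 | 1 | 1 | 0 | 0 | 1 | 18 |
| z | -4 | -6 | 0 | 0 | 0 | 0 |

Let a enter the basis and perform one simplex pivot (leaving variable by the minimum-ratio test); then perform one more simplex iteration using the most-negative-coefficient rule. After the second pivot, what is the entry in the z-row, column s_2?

Ratio test on column a — row 1: 30/3 = 10; row 2: 15/3 = 5; row 3: 18/1 = 18. Minimum is 5 at row 2 (s_2 leaves); pivot element 3.
Divide row 2 by 3; eliminate column a from the other rows.
Second iteration: most negative z-row entry is -2 in column b, so b enters.
Ratio test on column b — row 1: entry -2 ≤ 0; row 2: 5/1 = 5; row 3: entry 0 ≤ 0. Minimum is 5 at row 2 (a leaves); pivot element 1.
Divide row 2 by 1; eliminate column b from the other rows.
After both pivots, the entry at the z-row, column s_2 is 2.

2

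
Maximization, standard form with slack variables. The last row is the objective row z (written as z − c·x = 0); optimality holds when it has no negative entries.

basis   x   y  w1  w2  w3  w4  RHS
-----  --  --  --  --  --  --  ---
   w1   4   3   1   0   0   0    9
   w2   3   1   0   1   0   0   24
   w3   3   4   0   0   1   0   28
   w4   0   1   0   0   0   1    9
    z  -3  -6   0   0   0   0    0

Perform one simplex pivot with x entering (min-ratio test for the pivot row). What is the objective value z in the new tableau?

Ratio test on column x — row 1: 9/4 = 9/4; row 2: 24/3 = 8; row 3: 28/3 = 28/3; row 4: entry 0 ≤ 0. Minimum is 9/4 at row 1 (w1 leaves); pivot element 4.
Pivot on row 1; the z-row RHS becomes 0 − (-3)·(9/4) = 27/4.

27/4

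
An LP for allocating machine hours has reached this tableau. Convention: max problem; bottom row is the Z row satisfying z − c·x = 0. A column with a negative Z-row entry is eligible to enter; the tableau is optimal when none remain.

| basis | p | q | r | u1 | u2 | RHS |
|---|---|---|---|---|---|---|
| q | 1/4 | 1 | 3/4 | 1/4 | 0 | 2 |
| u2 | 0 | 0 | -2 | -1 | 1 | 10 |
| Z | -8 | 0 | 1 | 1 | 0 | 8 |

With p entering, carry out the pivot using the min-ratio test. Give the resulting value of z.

Ratio test on column p — row 1: 2/(1/4) = 8; row 2: entry 0 ≤ 0. Minimum is 8 at row 1 (q leaves); pivot element 1/4.
Pivot on row 1; the Z-row RHS becomes 8 − (-8)·8 = 72.

72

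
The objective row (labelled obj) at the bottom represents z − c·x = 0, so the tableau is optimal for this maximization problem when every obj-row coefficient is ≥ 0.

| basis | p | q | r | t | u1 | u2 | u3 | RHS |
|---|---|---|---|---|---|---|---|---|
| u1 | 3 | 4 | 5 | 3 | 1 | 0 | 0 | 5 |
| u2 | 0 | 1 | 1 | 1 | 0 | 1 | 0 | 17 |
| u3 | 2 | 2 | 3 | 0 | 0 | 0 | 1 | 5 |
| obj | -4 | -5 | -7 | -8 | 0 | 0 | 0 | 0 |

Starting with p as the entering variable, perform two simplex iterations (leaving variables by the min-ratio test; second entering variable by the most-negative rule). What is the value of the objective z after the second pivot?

Ratio test on column p — row 1: 5/3 = 5/3; row 2: entry 0 ≤ 0; row 3: 5/2 = 5/2. Minimum is 5/3 at row 1 (u1 leaves); pivot element 3.
Pivot on row 1; the obj-row RHS becomes 0 − (-4)·(5/3) = 20/3.
Next entering variable (most negative obj-row entry -4): t.
Ratio test on column t — row 1: (5/3)/1 = 5/3; row 2: 17/1 = 17; row 3: entry -2 ≤ 0. Minimum is 5/3 at row 1 (p leaves); pivot element 1.
After the second pivot the obj-row RHS is 20/3 − (-4)·(5/3) = 40/3.

40/3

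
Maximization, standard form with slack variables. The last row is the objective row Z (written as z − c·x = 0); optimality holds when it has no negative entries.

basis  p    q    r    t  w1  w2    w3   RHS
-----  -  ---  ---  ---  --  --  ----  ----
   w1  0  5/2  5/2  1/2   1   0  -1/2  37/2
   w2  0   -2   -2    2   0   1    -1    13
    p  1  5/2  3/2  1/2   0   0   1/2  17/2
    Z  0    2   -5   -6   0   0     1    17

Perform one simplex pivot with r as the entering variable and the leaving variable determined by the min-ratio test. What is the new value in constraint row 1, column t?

-1/3

Ratio test on column r — row 1: (37/2)/(5/2) = 37/5; row 2: entry -2 ≤ 0; row 3: (17/2)/(3/2) = 17/3. Minimum is 17/3 at row 3 (p leaves); pivot element 3/2.
Divide row 3 by 3/2; eliminate column r from the other rows.
Row 1 update in column t: 1/2 − (5/2)·(1/3) = -1/3.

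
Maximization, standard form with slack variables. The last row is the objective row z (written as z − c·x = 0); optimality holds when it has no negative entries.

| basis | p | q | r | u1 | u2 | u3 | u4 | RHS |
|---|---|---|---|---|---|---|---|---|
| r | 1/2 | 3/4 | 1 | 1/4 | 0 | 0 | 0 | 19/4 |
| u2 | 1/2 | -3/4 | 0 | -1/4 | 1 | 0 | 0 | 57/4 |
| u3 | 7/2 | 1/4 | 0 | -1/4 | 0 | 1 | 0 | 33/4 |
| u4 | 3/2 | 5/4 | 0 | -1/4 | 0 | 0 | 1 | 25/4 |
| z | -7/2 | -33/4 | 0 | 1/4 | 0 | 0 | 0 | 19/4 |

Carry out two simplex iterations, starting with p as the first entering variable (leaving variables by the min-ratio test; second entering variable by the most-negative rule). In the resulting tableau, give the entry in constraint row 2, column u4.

Ratio test on column p — row 1: (19/4)/(1/2) = 19/2; row 2: (57/4)/(1/2) = 57/2; row 3: (33/4)/(7/2) = 33/14; row 4: (25/4)/(3/2) = 25/6. Minimum is 33/14 at row 3 (u3 leaves); pivot element 7/2.
Divide row 3 by 7/2; eliminate column p from the other rows.
Second iteration: most negative z-row entry is -8 in column q, so q enters.
Ratio test on column q — row 1: (25/7)/(5/7) = 5; row 2: entry -11/14 ≤ 0; row 3: (33/14)/(1/14) = 33; row 4: (19/7)/(8/7) = 19/8. Minimum is 19/8 at row 4 (u4 leaves); pivot element 8/7.
Divide row 4 by 8/7; eliminate column q from the other rows.
After both pivots, the entry at constraint row 2, column u4 is 11/16.

11/16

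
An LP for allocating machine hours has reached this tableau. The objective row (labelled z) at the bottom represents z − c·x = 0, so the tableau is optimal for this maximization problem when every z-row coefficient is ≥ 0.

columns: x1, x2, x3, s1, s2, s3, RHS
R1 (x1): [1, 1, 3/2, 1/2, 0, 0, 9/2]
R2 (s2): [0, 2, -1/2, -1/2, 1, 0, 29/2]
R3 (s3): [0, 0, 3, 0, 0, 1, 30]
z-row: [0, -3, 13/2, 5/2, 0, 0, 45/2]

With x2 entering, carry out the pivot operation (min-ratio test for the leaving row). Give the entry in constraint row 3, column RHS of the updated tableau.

Ratio test on column x2 — row 1: (9/2)/1 = 9/2; row 2: (29/2)/2 = 29/4; row 3: entry 0 ≤ 0. Minimum is 9/2 at row 1 (x1 leaves); pivot element 1.
Divide row 1 by 1; eliminate column x2 from the other rows.
Row 3 update in column RHS: 30 − 0·(9/2) = 30.

30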